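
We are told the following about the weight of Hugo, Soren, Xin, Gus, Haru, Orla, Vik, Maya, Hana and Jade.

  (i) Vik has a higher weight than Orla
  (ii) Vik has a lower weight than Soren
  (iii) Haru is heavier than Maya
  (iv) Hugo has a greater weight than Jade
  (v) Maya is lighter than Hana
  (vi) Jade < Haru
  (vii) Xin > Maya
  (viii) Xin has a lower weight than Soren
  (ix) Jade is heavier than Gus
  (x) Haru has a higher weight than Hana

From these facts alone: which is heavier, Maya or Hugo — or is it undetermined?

Following every chain through Maya: above Maya we get Hana, Xin, Haru, Soren.
Hugo is not reached, and no chain runs the other way from Hugo to Maya.
So the given relations leave the order of Maya and Hugo undetermined.

undetermined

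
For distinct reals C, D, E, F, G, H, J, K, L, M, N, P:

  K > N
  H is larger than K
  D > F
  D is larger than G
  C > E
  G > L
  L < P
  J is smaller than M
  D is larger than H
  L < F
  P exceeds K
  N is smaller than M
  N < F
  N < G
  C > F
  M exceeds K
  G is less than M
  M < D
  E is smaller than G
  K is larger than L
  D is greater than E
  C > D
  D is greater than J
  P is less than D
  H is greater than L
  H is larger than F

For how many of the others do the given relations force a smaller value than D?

From D the given relations immediately reach E, F, G, H, P, J, M.
From those, N, L, K — 10 in total.
Nothing else is reachable below D; 10 in all.

10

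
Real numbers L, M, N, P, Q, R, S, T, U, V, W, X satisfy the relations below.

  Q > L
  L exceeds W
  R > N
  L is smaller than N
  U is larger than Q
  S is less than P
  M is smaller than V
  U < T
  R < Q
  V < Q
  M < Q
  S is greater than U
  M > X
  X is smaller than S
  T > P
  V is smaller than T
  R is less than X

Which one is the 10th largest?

Chaining the given pairs: W < L < N < R < X < M < V < Q < U < S < P < T.
Counting 10 from the largest end gives N.

N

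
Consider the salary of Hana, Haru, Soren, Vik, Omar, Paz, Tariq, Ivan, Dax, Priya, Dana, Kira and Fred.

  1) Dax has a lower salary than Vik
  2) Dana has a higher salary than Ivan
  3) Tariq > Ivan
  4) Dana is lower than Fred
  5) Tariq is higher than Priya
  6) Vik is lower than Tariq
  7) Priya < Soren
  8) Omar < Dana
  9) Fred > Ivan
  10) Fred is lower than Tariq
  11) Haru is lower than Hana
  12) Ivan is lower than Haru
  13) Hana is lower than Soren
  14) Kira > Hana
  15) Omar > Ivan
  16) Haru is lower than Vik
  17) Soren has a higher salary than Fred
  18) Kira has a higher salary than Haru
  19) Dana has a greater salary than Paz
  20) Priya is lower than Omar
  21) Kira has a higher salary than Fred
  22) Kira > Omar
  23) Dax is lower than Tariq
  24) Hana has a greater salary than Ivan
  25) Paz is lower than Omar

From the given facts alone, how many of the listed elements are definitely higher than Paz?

From Paz the given relations immediately reach Omar, Dana.
From those, Fred, Kira — 4 in total.
From those, Soren, Tariq — 6 in total.
Nothing else is reachable above Paz; 6 in all.

6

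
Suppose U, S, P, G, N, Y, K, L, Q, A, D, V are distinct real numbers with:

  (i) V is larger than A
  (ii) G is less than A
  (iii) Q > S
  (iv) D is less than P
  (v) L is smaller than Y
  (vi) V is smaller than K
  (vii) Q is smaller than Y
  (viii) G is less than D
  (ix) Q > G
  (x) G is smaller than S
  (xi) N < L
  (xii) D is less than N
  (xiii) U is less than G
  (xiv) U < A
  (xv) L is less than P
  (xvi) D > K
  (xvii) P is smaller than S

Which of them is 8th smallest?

L

Chaining the given pairs: U < G < A < V < K < D < N < L < P < S < Q < Y.
The 8th smallest is L.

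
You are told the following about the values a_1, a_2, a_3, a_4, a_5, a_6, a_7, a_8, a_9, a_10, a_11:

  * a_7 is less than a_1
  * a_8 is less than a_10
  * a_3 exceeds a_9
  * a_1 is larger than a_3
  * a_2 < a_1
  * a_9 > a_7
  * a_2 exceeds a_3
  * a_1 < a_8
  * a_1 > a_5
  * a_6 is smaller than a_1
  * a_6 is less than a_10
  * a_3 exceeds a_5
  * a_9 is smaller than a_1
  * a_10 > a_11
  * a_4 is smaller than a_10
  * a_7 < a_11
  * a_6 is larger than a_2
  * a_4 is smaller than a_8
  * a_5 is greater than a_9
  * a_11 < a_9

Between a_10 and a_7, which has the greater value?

Link the given pairs in sequence: a_7 < a_11; a_11 < a_9; a_9 < a_5; a_5 < a_3; a_3 < a_2; a_2 < a_6; a_6 < a_1; a_1 < a_8; a_8 < a_10.
Chaining these gives a_7 < a_11 < a_9 < a_5 < a_3 < a_2 < a_6 < a_1 < a_8 < a_10.
So a_7 < a_10; a_10 is the larger of the two.

a_10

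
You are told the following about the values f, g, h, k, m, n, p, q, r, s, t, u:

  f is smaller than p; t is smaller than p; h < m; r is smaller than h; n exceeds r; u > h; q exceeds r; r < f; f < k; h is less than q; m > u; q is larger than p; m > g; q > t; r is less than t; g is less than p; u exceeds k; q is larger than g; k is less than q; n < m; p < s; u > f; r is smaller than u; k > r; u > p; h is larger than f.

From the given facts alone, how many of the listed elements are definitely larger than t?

5

From t the given relations immediately reach p, q.
From those, u, s — 4 in total.
From those, m — 5 in total.
No other element is forced above t by the given relations, so the count is 5.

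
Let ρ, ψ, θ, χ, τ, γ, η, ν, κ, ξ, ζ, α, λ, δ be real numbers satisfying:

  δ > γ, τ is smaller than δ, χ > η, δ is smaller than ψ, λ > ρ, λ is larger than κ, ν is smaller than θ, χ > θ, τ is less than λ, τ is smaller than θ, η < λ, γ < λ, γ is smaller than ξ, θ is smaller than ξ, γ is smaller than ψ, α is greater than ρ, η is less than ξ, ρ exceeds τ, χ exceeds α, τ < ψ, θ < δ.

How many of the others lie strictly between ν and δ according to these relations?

Chaining upward from ν reaches: θ, ψ, ξ, χ.
Chaining downward from δ reaches: γ, τ, θ.
Strictly between ν and δ are those in both lists: θ — 1 element.

1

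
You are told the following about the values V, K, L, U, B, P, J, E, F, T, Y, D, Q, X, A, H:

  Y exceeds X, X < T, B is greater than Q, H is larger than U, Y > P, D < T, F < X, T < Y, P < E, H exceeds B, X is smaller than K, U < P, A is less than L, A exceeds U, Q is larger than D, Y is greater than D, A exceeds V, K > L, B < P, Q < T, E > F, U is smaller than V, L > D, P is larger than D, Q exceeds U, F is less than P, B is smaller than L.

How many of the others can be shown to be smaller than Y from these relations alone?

Directly below Y: D, X, T, P.
One step further: U, F, Q, B (8 so far).
No other element is forced below Y by the given relations, so the count is 8.

8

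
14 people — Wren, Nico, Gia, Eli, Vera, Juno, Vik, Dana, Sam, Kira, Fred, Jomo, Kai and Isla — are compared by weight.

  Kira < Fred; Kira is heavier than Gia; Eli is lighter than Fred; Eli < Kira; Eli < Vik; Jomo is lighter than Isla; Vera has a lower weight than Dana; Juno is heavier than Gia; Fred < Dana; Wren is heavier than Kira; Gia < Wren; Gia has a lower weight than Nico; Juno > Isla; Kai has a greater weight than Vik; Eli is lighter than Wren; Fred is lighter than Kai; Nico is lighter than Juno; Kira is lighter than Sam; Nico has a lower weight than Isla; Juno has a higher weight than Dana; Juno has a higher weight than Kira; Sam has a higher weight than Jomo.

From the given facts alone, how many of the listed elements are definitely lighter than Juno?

9

Directly below Juno: Gia, Kira, Nico, Dana, Isla.
One step further: Eli, Vera, Jomo, Fred (9 so far).
Nothing else is reachable below Juno; 9 in all.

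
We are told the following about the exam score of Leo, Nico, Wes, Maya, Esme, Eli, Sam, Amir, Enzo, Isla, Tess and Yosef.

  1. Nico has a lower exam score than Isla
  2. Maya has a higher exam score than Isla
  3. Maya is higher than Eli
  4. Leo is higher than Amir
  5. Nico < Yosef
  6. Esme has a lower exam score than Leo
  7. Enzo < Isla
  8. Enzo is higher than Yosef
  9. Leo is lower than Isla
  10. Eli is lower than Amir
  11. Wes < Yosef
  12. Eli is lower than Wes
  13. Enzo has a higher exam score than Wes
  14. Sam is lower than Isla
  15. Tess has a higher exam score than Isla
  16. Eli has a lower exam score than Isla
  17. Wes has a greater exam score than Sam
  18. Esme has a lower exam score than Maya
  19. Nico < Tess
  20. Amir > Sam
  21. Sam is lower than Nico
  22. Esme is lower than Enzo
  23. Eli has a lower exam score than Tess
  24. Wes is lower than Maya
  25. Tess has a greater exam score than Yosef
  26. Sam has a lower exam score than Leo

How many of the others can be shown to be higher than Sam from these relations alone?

From Sam the given relations immediately reach Amir, Wes, Nico, Leo, Isla.
From those, Yosef, Enzo, Maya, Tess — 9 in total.
Nothing else is reachable above Sam; 9 in all.

9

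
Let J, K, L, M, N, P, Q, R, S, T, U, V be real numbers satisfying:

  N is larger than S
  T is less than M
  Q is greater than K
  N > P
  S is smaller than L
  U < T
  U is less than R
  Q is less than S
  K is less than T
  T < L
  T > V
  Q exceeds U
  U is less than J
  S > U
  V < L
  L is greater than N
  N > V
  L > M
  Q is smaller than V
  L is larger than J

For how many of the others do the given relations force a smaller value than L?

The elements the relations force below L are U, K, Q, P, V, S, T, J, N, M — no chain reaches any other.
That is 10.

10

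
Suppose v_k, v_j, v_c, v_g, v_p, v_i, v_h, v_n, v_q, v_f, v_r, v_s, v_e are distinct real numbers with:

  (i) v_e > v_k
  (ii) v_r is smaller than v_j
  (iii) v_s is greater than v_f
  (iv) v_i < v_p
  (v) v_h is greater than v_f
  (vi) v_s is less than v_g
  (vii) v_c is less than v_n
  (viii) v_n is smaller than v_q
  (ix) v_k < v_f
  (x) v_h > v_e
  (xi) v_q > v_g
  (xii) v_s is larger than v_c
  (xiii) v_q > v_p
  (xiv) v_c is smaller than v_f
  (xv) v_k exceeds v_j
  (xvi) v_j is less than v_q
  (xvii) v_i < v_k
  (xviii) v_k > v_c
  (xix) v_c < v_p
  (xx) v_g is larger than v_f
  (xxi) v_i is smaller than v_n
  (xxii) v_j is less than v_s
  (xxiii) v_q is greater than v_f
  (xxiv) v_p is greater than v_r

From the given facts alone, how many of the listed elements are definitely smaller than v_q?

The elements the relations force below v_q are v_i, v_c, v_r, v_j, v_k, v_n, v_f, v_s, v_g, v_p — no chain reaches any other.
That is 10.

10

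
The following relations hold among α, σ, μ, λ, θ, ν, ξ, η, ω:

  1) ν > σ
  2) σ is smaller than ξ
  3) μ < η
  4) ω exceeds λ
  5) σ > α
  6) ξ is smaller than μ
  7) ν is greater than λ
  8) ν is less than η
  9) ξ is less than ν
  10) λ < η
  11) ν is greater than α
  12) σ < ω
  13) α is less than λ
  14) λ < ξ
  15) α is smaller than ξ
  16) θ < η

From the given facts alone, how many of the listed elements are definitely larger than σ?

From σ the given relations immediately reach ξ, ν, ω.
From those, μ, η — 5 in total.
Nothing else is reachable above σ; 5 in all.

5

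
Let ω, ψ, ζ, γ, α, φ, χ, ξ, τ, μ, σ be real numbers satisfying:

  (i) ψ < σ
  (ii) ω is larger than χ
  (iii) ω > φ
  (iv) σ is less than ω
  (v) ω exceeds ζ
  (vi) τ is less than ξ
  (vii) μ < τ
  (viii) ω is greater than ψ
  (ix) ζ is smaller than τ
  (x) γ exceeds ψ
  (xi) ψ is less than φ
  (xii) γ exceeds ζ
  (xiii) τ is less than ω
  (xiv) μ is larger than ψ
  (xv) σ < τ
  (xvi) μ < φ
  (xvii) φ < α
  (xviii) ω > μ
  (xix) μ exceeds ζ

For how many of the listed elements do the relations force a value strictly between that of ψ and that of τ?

The relations place ψ below τ. An element lies strictly between them when it is forced above ψ and also forced below τ.
Above ψ: {μ, φ, σ, γ, α, ω, ξ}. Below τ: {ζ, μ, σ}.
Intersection: {μ, σ} — 2.

2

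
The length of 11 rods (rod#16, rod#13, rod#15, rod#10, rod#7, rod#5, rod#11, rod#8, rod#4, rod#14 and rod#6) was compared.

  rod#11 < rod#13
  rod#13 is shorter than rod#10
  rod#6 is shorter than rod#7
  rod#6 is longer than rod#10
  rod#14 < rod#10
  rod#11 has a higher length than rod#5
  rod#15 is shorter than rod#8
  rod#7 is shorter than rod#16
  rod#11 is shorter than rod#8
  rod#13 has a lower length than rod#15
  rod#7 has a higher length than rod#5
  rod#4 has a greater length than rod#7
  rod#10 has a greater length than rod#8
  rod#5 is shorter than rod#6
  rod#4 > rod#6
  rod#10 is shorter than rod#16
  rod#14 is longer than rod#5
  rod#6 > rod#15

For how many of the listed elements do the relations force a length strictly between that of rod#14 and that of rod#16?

The relations place rod#14 below rod#16. An element lies strictly between them when it is forced above rod#14 and also forced below rod#16.
Above rod#14: {rod#10, rod#6, rod#7, rod#4}. Below rod#16: {rod#5, rod#11, rod#13, rod#15, rod#8, rod#10, rod#6, rod#7}.
Intersection: {rod#10, rod#6, rod#7} — 3.

3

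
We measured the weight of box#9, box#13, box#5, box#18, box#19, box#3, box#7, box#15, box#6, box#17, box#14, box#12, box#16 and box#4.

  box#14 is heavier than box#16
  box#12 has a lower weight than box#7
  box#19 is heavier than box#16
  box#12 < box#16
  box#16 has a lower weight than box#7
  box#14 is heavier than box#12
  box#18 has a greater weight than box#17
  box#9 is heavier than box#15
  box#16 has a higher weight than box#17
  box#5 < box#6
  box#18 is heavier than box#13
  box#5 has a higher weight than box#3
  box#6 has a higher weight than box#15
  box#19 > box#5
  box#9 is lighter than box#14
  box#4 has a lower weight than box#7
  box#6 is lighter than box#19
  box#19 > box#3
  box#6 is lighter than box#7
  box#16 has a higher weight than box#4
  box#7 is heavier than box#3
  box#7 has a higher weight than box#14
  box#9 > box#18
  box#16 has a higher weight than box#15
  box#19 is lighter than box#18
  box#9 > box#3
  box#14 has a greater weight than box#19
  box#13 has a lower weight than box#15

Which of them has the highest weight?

box#7

Chaining downward from box#7: directly below it, box#3, box#4, box#12, box#16, box#6, box#14; then box#5, box#15, box#17, box#19, box#9; then box#13, box#18.
That covers every other element, and nothing is given above box#7, so box#7 is the highest weight.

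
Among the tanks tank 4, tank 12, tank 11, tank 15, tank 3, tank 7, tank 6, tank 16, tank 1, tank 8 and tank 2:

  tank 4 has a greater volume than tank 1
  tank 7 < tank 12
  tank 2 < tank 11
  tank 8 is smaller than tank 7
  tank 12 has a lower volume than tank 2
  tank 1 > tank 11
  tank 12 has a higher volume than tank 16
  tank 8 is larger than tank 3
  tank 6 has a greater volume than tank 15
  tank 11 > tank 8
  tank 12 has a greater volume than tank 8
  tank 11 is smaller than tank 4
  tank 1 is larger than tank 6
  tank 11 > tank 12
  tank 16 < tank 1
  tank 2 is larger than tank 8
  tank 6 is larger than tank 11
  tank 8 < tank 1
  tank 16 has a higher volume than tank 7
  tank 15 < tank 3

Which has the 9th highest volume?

Chaining the given pairs: tank 15 < tank 3 < tank 8 < tank 7 < tank 16 < tank 12 < tank 2 < tank 11 < tank 6 < tank 1 < tank 4.
Counting 9 from the largest end gives tank 8.

tank 8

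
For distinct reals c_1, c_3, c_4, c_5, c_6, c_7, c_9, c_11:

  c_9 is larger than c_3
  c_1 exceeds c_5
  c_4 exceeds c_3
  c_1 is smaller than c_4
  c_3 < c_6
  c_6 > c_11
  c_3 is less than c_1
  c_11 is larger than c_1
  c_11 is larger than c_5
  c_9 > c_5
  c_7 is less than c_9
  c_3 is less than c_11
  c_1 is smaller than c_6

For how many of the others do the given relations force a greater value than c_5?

5

Directly above c_5: c_1, c_11, c_9.
One step further: c_4, c_6 (5 so far).
Nothing else is reachable above c_5; 5 in all.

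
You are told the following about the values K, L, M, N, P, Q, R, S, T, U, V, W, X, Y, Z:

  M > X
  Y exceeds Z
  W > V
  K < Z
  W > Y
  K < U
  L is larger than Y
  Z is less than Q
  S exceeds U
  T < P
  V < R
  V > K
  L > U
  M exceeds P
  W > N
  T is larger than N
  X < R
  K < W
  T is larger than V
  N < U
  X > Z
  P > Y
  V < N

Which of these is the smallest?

K

Chaining upward from K: directly above it, V, Z, U, W; then N, X, Y, R, T, Q, L, S; then P, M.
That covers every other element, and nothing is given below K, so K is the smallest.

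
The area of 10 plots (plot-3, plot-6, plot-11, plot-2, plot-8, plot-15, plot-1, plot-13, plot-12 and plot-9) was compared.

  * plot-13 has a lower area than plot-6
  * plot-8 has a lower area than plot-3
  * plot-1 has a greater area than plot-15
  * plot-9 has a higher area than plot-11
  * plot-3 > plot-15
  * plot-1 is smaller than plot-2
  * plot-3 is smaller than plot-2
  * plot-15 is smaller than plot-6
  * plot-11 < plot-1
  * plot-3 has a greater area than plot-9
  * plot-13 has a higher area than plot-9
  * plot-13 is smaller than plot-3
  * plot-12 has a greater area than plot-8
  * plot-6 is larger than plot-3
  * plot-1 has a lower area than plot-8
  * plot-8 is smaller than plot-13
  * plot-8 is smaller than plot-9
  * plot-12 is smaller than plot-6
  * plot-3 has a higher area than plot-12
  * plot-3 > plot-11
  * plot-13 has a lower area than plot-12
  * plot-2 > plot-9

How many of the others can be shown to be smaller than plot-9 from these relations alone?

4

Directly below plot-9: plot-11, plot-8.
One step further: plot-1 (3 so far).
One step further: plot-15 (4 so far).
Nothing else is reachable below plot-9; 4 in all.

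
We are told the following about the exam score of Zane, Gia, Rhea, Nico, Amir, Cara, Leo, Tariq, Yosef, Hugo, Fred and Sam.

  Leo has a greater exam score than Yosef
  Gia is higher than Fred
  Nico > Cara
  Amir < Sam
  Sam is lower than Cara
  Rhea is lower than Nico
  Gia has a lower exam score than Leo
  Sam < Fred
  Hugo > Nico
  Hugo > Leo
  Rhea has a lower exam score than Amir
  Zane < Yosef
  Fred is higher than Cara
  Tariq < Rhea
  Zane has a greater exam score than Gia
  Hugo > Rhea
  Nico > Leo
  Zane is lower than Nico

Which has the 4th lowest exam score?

Sam

Chaining the given pairs: Tariq < Rhea < Amir < Sam < Cara < Fred < Gia < Zane < Yosef < Leo < Nico < Hugo.
Counting 4 from the smallest end gives Sam.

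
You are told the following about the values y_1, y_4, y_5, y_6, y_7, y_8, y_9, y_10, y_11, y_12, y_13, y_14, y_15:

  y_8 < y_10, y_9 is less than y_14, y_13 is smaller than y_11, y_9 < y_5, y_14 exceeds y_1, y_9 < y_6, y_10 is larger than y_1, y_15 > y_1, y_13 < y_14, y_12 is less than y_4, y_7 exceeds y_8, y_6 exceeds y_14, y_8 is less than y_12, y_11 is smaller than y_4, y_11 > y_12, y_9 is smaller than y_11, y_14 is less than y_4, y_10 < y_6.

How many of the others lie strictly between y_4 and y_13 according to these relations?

2

The relations place y_13 below y_4. An element lies strictly between them when it is forced above y_13 and also forced below y_4.
Above y_13: {y_14, y_11, y_6}. Below y_4: {y_8, y_9, y_1, y_12, y_14, y_11}.
Intersection: {y_14, y_11} — 2.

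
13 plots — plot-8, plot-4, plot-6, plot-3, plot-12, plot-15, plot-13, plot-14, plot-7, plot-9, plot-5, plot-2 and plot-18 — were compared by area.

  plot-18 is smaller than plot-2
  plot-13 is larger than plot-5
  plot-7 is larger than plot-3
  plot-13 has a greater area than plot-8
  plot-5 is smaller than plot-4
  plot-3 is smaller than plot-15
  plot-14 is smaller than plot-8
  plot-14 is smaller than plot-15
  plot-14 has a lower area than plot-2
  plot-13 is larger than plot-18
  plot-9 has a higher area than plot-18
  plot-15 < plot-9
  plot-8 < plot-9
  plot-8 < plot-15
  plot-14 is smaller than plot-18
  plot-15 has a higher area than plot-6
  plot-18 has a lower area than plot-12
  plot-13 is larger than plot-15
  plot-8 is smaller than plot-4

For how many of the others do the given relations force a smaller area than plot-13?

7

From plot-13 the given relations immediately reach plot-8, plot-5, plot-18, plot-15.
From those, plot-6, plot-14, plot-3 — 7 in total.
No other element is forced below plot-13 by the given relations, so the count is 7.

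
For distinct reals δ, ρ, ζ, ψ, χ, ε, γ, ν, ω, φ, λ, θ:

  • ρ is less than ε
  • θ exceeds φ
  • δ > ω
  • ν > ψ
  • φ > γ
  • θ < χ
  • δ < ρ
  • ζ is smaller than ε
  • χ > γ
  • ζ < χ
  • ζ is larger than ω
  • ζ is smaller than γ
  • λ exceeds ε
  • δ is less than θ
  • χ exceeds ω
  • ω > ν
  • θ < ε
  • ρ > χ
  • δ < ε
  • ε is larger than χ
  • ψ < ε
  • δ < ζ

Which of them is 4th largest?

The consecutive relations fix a unique order: ψ < ν < ω < δ < ζ < γ < φ < θ < χ < ρ < ε < λ.
The 4th largest is χ.

χ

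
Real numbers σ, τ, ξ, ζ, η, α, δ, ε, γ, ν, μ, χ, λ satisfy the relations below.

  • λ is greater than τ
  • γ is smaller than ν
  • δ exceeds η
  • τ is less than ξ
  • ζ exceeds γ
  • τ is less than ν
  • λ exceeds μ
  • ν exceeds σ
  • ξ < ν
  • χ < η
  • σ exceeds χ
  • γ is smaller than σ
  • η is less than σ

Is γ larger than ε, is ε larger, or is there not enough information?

Following every chain through ε: nothing is chained to ε.
γ is not reached, and no chain runs the other way from γ to ε.
So the given relations leave the order of ε and γ undetermined.

undetermined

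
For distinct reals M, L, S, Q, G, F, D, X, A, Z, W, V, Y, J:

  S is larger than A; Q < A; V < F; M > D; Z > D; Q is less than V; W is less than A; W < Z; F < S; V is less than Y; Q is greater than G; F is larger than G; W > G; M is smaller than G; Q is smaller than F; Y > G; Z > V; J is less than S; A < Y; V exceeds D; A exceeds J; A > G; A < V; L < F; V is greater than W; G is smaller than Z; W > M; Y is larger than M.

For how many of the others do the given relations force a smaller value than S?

10

The elements the relations force below S are D, M, G, W, L, J, Q, A, V, F — no chain reaches any other.
That is 10.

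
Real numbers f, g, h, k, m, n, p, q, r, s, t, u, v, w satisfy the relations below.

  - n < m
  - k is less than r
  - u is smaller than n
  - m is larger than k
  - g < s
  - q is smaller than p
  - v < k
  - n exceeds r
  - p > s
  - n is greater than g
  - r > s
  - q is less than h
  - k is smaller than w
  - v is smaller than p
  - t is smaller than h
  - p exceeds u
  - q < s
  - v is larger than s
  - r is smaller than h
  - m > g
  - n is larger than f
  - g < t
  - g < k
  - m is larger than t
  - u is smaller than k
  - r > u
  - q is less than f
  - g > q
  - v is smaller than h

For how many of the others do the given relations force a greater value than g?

Directly above g: s, k, t, n, m.
One step further: v, r, h, w, p (10 so far).
No other element is forced above g by the given relations, so the count is 10.

10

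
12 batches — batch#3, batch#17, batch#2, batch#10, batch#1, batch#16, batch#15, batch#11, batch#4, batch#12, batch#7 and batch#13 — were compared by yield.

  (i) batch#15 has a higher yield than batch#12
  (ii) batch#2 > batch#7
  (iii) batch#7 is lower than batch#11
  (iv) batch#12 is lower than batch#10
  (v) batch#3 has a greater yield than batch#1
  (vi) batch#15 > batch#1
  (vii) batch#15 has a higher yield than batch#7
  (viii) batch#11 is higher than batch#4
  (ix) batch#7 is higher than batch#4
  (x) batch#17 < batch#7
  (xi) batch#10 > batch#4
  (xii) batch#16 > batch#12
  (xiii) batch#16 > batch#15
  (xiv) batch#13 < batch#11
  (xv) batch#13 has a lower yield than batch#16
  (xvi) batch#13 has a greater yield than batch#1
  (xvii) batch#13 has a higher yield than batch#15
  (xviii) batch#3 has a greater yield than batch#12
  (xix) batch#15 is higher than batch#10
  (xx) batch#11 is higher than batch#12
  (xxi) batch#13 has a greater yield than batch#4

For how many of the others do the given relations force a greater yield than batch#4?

7

The elements the relations force above batch#4 are batch#7, batch#10, batch#15, batch#2, batch#13, batch#16, batch#11 — no chain reaches any other.
That is 7.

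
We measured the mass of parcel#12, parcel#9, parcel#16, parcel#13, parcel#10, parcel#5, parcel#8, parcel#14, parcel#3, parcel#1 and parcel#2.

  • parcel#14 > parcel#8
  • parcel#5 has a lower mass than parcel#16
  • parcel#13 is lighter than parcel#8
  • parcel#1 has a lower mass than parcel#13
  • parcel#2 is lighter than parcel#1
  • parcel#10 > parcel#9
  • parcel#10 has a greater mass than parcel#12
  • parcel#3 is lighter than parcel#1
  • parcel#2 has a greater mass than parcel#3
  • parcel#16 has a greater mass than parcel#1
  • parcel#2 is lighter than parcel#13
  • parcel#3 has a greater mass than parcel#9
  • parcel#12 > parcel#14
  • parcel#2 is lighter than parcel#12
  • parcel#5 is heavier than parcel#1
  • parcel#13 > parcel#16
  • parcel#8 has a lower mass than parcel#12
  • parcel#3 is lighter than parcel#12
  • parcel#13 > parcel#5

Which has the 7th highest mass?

parcel#5

Piecing the relations together gives one ordering: parcel#9 < parcel#3 < parcel#2 < parcel#1 < parcel#5 < parcel#16 < parcel#13 < parcel#8 < parcel#14 < parcel#12 < parcel#10.
Counting 7 from the largest end gives parcel#5.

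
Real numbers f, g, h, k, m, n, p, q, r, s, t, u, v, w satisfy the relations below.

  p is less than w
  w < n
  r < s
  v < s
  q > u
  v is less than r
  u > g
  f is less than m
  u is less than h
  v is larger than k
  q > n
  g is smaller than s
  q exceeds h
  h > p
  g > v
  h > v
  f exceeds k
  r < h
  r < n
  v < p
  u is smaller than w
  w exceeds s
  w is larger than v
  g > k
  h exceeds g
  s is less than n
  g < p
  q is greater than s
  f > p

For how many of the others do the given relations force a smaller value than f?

The elements the relations force below f are k, v, g, p — no chain reaches any other.
That is 4.

4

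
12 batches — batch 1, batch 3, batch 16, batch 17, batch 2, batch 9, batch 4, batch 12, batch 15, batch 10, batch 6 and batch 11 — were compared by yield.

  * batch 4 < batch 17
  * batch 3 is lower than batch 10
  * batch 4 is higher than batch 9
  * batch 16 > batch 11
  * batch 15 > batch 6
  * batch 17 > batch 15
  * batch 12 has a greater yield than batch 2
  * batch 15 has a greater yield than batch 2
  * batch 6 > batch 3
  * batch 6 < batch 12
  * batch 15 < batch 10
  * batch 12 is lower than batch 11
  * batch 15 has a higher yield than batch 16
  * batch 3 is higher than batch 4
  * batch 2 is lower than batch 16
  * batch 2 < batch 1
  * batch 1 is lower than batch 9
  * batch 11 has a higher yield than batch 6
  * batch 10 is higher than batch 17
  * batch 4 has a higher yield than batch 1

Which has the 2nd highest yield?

The consecutive relations fix a unique order: batch 2 < batch 1 < batch 9 < batch 4 < batch 3 < batch 6 < batch 12 < batch 11 < batch 16 < batch 15 < batch 17 < batch 10.
Counting 2 from the largest end gives batch 17.

batch 17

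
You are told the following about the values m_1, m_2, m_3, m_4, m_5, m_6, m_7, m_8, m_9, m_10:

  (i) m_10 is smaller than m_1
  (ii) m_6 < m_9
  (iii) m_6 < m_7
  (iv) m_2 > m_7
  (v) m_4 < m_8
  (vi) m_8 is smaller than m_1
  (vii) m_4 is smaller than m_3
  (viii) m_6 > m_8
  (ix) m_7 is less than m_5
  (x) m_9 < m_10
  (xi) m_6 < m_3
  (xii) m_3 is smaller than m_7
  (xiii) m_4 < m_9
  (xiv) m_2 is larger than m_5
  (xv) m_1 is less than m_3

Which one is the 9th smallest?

m_5

Chaining the given pairs: m_4 < m_8 < m_6 < m_9 < m_10 < m_1 < m_3 < m_7 < m_5 < m_2.
Counting 9 from the smallest end gives m_5.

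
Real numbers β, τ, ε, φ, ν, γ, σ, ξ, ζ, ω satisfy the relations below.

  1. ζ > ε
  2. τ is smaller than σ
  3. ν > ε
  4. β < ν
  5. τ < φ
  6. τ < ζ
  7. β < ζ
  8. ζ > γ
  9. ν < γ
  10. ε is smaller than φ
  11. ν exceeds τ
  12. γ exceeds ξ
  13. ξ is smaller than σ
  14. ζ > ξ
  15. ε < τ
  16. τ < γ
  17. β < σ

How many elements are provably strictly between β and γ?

1

Chaining upward from β reaches: ν, ζ, σ.
Chaining downward from γ reaches: ε, τ, ξ, ν.
Strictly between β and γ are those in both lists: ν — 1 element.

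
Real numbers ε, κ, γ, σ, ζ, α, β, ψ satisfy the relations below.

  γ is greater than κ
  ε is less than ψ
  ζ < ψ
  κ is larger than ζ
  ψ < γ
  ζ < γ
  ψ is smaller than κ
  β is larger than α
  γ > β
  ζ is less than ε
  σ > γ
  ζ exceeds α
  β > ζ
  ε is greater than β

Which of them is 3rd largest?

The consecutive relations fix a unique order: α < ζ < β < ε < ψ < κ < γ < σ.
Counting 3 from the largest end gives κ.

κ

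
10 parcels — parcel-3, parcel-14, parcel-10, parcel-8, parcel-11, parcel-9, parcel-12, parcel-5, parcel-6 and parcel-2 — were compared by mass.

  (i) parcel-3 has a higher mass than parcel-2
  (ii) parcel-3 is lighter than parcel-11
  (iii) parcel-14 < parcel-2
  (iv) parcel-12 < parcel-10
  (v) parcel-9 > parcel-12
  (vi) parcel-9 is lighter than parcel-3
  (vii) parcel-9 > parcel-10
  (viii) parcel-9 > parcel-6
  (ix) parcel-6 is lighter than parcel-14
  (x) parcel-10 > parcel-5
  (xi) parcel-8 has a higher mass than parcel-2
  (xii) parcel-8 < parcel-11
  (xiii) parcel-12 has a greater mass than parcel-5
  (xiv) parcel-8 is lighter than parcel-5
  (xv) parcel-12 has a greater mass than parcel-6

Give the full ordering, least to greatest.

The consecutive links are each given: parcel-6 < parcel-14; parcel-14 < parcel-2; parcel-2 < parcel-8; parcel-8 < parcel-5; parcel-5 < parcel-12; parcel-12 < parcel-10; parcel-10 < parcel-9; parcel-9 < parcel-3; parcel-3 < parcel-11.

parcel-6 < parcel-14 < parcel-2 < parcel-8 < parcel-5 < parcel-12 < parcel-10 < parcel-9 < parcel-3 < parcel-11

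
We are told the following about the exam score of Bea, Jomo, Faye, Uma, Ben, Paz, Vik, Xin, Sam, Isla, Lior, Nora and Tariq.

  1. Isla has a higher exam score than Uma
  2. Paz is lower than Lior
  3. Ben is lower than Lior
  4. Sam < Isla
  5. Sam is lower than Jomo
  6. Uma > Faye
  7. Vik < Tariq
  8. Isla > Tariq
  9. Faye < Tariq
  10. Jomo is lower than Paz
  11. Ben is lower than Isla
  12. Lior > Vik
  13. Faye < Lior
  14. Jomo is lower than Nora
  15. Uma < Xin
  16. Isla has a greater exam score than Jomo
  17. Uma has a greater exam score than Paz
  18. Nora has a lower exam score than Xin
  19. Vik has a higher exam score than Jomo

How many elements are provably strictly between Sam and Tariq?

The relations place Sam below Tariq. An element lies strictly between them when it is forced above Sam and also forced below Tariq.
Above Sam: {Jomo, Vik, Paz, Lior, Uma, Isla, Nora, Xin}. Below Tariq: {Faye, Jomo, Vik}.
Intersection: {Jomo, Vik} — 2.

2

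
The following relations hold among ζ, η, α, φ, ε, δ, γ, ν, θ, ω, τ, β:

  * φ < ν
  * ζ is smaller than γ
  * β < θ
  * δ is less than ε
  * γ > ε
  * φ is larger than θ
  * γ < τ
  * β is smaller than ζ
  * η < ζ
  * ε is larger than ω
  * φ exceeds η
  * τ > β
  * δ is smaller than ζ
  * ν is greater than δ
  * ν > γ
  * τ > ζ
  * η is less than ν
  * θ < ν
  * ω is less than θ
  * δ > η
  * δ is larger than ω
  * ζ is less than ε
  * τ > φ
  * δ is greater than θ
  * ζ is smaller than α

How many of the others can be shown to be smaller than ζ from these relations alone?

Directly below ζ: β, η, δ.
One step further: ω, θ (5 so far).
No other element is forced below ζ by the given relations, so the count is 5.

5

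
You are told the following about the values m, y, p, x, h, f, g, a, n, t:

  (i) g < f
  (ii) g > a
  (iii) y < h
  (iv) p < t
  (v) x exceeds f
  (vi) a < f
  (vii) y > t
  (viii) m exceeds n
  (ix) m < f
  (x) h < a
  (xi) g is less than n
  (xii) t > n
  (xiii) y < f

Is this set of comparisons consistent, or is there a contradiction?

We have n < t stated directly, yet also t < y < h < a < g < n by chaining the others — so t < n. Contradiction.

inconsistent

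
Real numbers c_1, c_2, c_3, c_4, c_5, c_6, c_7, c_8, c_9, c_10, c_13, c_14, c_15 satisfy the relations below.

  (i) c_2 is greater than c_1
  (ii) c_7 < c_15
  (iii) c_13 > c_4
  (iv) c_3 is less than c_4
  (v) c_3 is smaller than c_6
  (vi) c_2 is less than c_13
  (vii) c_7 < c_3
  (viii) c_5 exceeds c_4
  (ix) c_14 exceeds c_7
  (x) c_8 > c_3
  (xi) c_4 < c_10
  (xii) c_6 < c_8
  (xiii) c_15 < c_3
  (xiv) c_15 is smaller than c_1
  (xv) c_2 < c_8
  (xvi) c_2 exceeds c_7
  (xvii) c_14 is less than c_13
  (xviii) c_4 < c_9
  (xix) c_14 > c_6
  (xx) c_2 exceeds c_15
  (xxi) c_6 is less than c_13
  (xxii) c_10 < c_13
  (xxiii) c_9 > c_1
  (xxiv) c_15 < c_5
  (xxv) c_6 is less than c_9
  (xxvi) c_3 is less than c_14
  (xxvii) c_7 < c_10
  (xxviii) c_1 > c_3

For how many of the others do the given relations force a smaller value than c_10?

Directly below c_10: c_7, c_4.
One step further: c_3 (3 so far).
One step further: c_15 (4 so far).
Nothing else is reachable below c_10; 4 in all.

4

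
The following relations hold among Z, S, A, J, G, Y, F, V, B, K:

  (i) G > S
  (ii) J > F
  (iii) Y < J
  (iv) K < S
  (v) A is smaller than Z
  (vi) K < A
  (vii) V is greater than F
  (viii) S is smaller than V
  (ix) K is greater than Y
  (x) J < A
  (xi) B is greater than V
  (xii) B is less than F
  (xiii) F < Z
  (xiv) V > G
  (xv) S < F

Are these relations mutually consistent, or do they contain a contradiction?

inconsistent

Chaining the given relations yields V < B < F, so V < F. But one relation states F < V. These cannot both hold.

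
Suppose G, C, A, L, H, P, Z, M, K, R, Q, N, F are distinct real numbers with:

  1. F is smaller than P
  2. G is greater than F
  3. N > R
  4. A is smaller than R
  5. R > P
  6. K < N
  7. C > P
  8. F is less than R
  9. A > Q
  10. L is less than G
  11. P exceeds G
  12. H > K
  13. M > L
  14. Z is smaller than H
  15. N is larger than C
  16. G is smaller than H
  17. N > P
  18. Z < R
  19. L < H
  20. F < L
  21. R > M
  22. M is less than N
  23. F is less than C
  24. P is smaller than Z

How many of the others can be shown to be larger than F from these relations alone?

The elements the relations force above F are L, G, M, P, C, Z, H, R, N — no chain reaches any other.
That is 9.

9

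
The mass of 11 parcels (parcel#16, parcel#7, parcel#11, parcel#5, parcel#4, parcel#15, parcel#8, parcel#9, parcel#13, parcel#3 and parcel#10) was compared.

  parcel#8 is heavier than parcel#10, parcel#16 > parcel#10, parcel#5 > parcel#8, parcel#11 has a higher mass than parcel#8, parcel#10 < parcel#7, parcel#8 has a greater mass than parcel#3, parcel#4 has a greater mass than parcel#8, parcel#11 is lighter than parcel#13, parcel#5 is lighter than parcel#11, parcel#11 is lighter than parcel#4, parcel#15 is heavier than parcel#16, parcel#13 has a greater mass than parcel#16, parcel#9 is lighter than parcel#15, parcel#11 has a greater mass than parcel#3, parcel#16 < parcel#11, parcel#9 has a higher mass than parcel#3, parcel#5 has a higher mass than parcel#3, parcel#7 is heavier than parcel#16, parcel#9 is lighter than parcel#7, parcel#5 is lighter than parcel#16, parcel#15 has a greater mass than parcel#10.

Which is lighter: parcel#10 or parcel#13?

parcel#10 < parcel#8 and parcel#8 < parcel#5 give parcel#10 < parcel#5.
With parcel#5 < parcel#16: parcel#10 < parcel#8 < parcel#5 < parcel#16.
Then parcel#16 < parcel#11 extends the chain to parcel#11.
Then parcel#11 < parcel#13 extends the chain to parcel#13.
So parcel#10 < parcel#13; parcel#10 is the lighter of the two.

parcel#10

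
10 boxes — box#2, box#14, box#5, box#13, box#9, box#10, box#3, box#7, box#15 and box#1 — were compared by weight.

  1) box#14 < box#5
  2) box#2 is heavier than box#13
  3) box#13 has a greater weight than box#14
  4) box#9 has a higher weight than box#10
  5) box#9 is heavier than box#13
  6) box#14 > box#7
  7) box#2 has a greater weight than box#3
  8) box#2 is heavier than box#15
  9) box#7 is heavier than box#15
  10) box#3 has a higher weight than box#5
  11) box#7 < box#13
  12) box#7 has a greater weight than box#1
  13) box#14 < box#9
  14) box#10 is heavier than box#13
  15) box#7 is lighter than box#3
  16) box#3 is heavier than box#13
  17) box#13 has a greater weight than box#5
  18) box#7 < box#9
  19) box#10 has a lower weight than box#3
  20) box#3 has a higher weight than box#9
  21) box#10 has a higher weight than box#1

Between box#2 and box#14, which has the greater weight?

box#2

box#14 < box#5 < box#13 < box#10 < box#9 < box#3 < box#2, by transitivity through box#5, box#13, box#10, box#9, box#3.
So box#14 < box#2; box#2 is the heavier of the two.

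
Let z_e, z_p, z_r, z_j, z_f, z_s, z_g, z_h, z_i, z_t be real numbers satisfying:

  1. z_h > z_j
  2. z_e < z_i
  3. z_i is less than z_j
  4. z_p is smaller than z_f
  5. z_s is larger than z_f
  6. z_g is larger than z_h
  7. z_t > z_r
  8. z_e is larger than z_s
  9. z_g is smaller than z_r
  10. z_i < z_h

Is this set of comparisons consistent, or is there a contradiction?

consistent

Every relation is compatible with z_p < z_f < z_s < z_e < z_i < z_j < z_h < z_g < z_r < z_t; the set is consistent.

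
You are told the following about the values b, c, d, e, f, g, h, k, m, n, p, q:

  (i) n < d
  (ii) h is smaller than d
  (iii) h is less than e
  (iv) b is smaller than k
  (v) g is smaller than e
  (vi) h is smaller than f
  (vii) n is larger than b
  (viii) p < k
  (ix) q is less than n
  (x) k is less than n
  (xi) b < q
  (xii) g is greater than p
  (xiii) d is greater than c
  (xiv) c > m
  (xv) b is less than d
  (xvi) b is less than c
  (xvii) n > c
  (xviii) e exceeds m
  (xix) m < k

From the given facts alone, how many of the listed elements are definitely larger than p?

Directly above p: k, g.
One step further: n, e (4 so far).
One step further: d (5 so far).
Nothing else is reachable above p; 5 in all.

5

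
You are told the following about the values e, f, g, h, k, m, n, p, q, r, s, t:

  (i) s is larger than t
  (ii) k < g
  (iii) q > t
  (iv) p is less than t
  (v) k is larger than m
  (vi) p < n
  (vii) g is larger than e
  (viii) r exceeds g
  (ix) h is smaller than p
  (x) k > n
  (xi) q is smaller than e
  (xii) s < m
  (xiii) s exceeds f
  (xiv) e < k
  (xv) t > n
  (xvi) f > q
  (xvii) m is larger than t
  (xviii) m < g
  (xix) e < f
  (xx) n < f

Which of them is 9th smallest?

m

Chaining the given pairs: h < p < n < t < q < e < f < s < m < k < g < r.
Counting 9 from the smallest end gives m.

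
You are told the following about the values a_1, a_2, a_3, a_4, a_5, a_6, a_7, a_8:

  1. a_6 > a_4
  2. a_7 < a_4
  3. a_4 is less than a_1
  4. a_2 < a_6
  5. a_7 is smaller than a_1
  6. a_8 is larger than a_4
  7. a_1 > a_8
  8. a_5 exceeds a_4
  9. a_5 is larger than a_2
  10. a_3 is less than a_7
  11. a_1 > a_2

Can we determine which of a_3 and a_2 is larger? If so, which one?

Following every chain through a_3: above a_3 we get a_7, a_4, a_6, a_5, a_8, a_1.
a_2 is not reached, and no chain runs the other way from a_2 to a_3.
So the given relations leave the order of a_3 and a_2 undetermined.

undetermined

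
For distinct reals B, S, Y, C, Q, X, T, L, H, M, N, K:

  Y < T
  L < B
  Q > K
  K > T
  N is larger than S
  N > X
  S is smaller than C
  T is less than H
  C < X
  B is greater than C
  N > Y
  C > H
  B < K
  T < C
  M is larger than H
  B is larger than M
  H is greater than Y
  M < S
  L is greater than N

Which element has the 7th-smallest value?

X

Chaining the given pairs: Y < T < H < M < S < C < X < N < L < B < K < Q.
The 7th smallest is X.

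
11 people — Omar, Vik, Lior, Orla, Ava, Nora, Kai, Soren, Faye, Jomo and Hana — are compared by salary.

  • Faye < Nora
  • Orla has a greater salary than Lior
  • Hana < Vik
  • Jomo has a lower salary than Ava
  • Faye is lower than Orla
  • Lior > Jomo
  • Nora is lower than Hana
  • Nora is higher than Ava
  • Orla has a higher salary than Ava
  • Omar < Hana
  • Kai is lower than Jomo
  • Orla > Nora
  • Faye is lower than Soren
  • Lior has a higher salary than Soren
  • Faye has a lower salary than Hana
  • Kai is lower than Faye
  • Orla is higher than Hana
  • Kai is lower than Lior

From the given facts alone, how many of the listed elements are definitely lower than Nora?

4

From Nora the given relations immediately reach Faye, Ava.
From those, Kai, Jomo — 4 in total.
Nothing else is reachable below Nora; 4 in all.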